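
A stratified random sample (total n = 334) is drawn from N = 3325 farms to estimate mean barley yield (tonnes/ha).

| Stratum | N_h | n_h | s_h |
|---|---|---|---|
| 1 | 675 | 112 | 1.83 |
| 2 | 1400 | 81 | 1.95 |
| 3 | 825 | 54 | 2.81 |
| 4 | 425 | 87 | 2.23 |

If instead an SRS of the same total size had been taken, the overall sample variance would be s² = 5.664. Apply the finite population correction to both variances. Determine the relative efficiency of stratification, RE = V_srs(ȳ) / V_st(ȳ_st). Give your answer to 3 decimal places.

V̂(ȳ_st) = Σ W_h² (1 − n_h/N_h) s_h²/n_h, with W_h = N_h/N and N = 3325:
  stratum 1: (675/3325)²·(1 − 112/675)·1.83²/112 = 0.00102781
  stratum 2: (1400/3325)²·(1 − 81/1400)·1.95²/81 = 0.00784104
  stratum 3: (825/3325)²·(1 − 54/825)·2.81²/54 = 0.00841286
  stratum 4: (425/3325)²·(1 − 87/425)·2.23²/87 = 0.000742699
V_st = 0.0180244
V_srs = (1 − 334/3325)·5.664/334 = 0.0152546
Relative efficiency = V_srs / V_st = 0.0152546/0.0180244 = 0.8463

RE ≈ 0.846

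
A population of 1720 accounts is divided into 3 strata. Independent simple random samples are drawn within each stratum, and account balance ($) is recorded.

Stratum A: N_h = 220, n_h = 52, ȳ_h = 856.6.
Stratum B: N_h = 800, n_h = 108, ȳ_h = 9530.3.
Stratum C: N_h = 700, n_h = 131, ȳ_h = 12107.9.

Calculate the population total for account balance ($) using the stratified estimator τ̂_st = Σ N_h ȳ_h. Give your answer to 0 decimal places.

τ̂_st = Σ N_h ȳ_h = 220·856.6 + 800·9530.3 + 700·12107.9 = 16288222

τ̂_st ≈ 16288222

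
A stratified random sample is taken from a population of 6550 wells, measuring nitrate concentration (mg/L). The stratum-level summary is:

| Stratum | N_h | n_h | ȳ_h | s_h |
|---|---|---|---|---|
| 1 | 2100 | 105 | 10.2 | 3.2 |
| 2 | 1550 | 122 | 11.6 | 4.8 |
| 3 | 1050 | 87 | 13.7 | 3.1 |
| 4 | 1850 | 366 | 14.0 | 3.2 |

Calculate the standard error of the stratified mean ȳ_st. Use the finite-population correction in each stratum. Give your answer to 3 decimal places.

SE(ȳ_st) ≈ 0.154

V̂(ȳ_st) = Σ W_h² (1 − n_h/N_h) s_h²/n_h, with W_h = N_h/N and N = 6550:
  stratum 1: (2100/6550)²·(1 − 105/2100)·3.2²/105 = 0.00952336
  stratum 2: (1550/6550)²·(1 − 122/1550)·4.8²/122 = 0.00974316
  stratum 3: (1050/6550)²·(1 − 87/1050)·3.1²/87 = 0.00260338
  stratum 4: (1850/6550)²·(1 − 366/1850)·3.2²/366 = 0.00179037
V̂(ȳ_st) = 0.0236603
SE(ȳ_st) = √0.0236603 = 0.153819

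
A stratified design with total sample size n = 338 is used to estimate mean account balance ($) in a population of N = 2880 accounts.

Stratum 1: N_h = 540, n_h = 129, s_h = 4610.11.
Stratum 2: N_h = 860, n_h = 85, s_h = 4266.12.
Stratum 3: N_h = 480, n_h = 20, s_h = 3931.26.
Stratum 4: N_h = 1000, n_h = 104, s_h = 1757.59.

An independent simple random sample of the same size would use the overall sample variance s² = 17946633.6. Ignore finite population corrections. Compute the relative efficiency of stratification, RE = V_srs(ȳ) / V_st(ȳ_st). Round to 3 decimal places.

V̂(ȳ_st) = Σ W_h² s_h²/n_h, with W_h = N_h/N and N = 2880:
  stratum 1: (540/2880)²·4610.11²/129 = 5792.09
  stratum 2: (860/2880)²·4266.12²/85 = 19092.3
  stratum 3: (480/2880)²·3931.26²/20 = 21465
  stratum 4: (1000/2880)²·1757.59²/104 = 3581.1
V_st = 49930.5
V_srs = s²/n = 17946633.6/338 = 53096.5
Relative efficiency = V_srs / V_st = 53096.5/49930.5 = 1.0634

RE ≈ 1.063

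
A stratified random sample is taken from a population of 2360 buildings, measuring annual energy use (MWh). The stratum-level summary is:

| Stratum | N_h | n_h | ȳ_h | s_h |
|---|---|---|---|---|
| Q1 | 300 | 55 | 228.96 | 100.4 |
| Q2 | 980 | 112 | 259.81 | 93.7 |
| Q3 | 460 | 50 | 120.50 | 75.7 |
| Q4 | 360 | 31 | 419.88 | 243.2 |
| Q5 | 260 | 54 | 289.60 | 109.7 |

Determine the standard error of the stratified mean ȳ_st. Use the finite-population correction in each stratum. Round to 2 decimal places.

SE(ȳ_st) ≈ 7.81

V̂(ȳ_st) = Σ W_h² (1 − n_h/N_h) s_h²/n_h, with W_h = N_h/N and N = 2360:
  stratum Q1: (300/2360)²·(1 − 55/300)·100.4²/55 = 2.41862
  stratum Q2: (980/2360)²·(1 − 112/980)·93.7²/112 = 11.9724
  stratum Q3: (460/2360)²·(1 − 50/460)·75.7²/50 = 3.88096
  stratum Q4: (360/2360)²·(1 − 31/360)·243.2²/31 = 40.5733
  stratum Q5: (260/2360)²·(1 − 54/260)·109.7²/54 = 2.14307
V̂(ȳ_st) = 60.9884
SE(ȳ_st) = √60.9884 = 7.8095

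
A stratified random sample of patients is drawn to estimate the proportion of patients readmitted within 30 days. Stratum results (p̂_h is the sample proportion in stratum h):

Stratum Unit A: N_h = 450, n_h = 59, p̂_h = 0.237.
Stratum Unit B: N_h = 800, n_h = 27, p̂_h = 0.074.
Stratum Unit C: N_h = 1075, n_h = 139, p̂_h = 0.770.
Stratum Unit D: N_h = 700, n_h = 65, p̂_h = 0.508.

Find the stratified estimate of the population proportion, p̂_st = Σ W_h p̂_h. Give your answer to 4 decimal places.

N = 3025; stratum weights W_h = N_h/N.
p̂_st = Σ W_h p̂_h = (450·0.237 + 800·0.074 + 1075·0.770 + 700·0.508)/3025 = 0.44602

p̂_st ≈ 0.4460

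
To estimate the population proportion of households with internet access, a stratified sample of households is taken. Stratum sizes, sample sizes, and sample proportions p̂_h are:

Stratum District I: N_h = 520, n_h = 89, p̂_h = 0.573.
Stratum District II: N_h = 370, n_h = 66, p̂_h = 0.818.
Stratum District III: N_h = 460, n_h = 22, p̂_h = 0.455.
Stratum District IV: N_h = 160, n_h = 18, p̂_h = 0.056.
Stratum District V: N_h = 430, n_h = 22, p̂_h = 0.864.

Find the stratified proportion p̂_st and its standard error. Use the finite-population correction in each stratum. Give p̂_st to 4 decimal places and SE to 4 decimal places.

N = 1940; stratum weights W_h = N_h/N.
p̂_st = Σ W_h p̂_h = (520·0.573 + 370·0.818 + 460·0.455 + 160·0.056 + 430·0.864)/1940 = 0.61361
V̂(p̂_st) = Σ W_h² (1 − n_h/N_h) p̂_h(1−p̂_h)/(n_h−1):
  stratum District I: (520/1940)²·(1 − 89/520)·0.573·0.427/88 = 0.000165568
  stratum District II: (370/1940)²·(1 − 66/370)·0.818·0.182/65 = 6.84515e-05
  stratum District III: (460/1940)²·(1 − 22/460)·0.455·0.545/21 = 0.000632146
  stratum District IV: (160/1940)²·(1 − 18/160)·0.056·0.944/17 = 1.87722e-05
  stratum District V: (430/1940)²·(1 − 22/430)·0.864·0.136/21 = 0.000260831
V̂(p̂_st) = 0.00114577; SE = √V̂ = 0.0338492

p̂_st ≈ 0.6136, SE ≈ 0.0338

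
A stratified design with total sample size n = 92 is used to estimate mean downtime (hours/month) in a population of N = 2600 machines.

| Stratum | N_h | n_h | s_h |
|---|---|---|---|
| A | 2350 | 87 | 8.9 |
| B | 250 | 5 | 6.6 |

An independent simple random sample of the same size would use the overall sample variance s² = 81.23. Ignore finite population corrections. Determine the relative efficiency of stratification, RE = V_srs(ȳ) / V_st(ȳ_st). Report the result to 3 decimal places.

V̂(ȳ_st) = Σ W_h² s_h²/n_h, with W_h = N_h/N and N = 2600:
  stratum A: (2350/2600)²·8.9²/87 = 0.743789
  stratum B: (250/2600)²·6.6²/5 = 0.0805473
V_st = 0.824336
V_srs = s²/n = 81.23/92 = 0.882935
Relative efficiency = V_srs / V_st = 0.882935/0.824336 = 1.0711

RE ≈ 1.071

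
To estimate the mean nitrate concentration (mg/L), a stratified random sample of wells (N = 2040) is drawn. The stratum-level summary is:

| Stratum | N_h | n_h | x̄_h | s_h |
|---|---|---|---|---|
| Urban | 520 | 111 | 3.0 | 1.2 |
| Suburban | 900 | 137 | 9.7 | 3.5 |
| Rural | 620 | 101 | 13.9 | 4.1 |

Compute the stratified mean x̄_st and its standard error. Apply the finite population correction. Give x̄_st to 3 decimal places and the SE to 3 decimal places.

x̄_st ≈ 9.269, SE ≈ 0.168

x̄_st = Σ W_h x̄_h = (520·3.0 + 900·9.7 + 620·13.9)/2040 = 9.26863
V̂(x̄_st) = Σ W_h² (1 − n_h/N_h) s_h²/n_h, with W_h = N_h/N and N = 2040:
  stratum Urban: (520/2040)²·(1 − 111/520)·1.2²/111 = 0.000662988
  stratum Suburban: (900/2040)²·(1 − 137/900)·3.5²/137 = 0.0147544
  stratum Rural: (620/2040)²·(1 − 101/620)·4.1²/101 = 0.012869
V̂(x̄_st) = 0.0282864
SE(x̄_st) = √0.0282864 = 0.168186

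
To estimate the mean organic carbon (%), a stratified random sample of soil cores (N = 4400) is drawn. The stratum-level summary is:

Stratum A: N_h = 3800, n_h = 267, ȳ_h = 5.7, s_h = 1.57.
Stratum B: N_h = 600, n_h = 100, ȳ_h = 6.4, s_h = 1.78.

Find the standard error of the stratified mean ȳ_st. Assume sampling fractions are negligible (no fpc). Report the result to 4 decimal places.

V̂(ȳ_st) = Σ W_h² s_h²/n_h, with W_h = N_h/N and N = 4400:
  stratum A: (3800/4400)²·1.57²/267 = 0.00688573
  stratum B: (600/4400)²·1.78²/100 = 0.000589165
V̂(ȳ_st) = 0.00747489
SE(ȳ_st) = √0.00747489 = 0.0864575

SE(ȳ_st) ≈ 0.0865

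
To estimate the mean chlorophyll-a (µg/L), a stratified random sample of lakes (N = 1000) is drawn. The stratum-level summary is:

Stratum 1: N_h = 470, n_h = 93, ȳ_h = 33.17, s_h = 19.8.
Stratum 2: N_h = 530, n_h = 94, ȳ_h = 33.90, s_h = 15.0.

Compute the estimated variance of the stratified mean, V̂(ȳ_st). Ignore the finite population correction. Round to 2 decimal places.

V̂(ȳ_st) = Σ W_h² s_h²/n_h, with W_h = N_h/N and N = 1000:
  stratum 1: (470/1000)²·19.8²/93 = 0.9312
  stratum 2: (530/1000)²·15.0²/94 = 0.672367
V̂(ȳ_st) = 1.60357

V̂(ȳ_st) ≈ 1.60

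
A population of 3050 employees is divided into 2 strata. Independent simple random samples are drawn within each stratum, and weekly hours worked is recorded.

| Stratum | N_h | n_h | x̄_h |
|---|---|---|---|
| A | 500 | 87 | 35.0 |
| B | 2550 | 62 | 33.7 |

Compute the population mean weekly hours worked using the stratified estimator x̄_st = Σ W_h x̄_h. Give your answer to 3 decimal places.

N = Σ N_h = 3050. Stratum weights W_h = N_h/N.
x̄_st = (500·35.0 + 2550·33.7) / 3050 = 33.91311

x̄_st ≈ 33.913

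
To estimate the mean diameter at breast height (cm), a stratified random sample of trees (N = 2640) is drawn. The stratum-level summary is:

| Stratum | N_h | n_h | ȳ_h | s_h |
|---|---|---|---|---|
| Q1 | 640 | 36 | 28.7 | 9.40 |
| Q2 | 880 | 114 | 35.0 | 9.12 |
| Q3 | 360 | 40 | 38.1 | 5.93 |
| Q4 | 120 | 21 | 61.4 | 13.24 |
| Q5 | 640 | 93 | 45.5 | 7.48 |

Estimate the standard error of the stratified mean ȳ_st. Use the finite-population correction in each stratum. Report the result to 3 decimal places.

SE(ȳ_st) ≈ 0.515

V̂(ȳ_st) = Σ W_h² (1 − n_h/N_h) s_h²/n_h, with W_h = N_h/N and N = 2640:
  stratum Q1: (640/2640)²·(1 − 36/640)·9.40²/36 = 0.136133
  stratum Q2: (880/2640)²·(1 − 114/880)·9.12²/114 = 0.0705648
  stratum Q3: (360/2640)²·(1 − 40/360)·5.93²/40 = 0.014531
  stratum Q4: (120/2640)²·(1 − 21/120)·13.24²/21 = 0.0142287
  stratum Q5: (640/2640)²·(1 − 93/640)·7.48²/93 = 0.030219
V̂(ȳ_st) = 0.265676
SE(ȳ_st) = √0.265676 = 0.515438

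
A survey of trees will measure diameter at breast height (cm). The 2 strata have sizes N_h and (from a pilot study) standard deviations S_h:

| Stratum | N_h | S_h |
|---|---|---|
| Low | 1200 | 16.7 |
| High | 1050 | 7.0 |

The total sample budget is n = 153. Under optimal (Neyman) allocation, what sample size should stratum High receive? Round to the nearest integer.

41

Neyman allocation: n_h = n · N_h S_h / Σ N_i S_i, with n = 153.
  stratum Low: N_h·S_h = 1200·16.7 = 20040.00
  stratum High: N_h·S_h = 1050·7.0 = 7350.00
Σ N_h S_h = 27390.00
n for stratum High = 153·7350.00/27390.00 = 41.057 → 41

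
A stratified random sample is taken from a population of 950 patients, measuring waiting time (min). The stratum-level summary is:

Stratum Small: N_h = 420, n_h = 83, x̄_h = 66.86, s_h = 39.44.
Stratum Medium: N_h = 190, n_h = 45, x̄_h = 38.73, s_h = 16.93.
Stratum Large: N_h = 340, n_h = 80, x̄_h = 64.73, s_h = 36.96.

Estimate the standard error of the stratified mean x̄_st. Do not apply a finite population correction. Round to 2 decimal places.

SE(x̄_st) ≈ 2.47

V̂(x̄_st) = Σ W_h² s_h²/n_h, with W_h = N_h/N and N = 950:
  stratum Small: (420/950)²·39.44²/83 = 3.66309
  stratum Medium: (190/950)²·16.93²/45 = 0.254778
  stratum Large: (340/950)²·36.96²/80 = 2.18718
V̂(x̄_st) = 6.10504
SE(x̄_st) = √6.10504 = 2.47084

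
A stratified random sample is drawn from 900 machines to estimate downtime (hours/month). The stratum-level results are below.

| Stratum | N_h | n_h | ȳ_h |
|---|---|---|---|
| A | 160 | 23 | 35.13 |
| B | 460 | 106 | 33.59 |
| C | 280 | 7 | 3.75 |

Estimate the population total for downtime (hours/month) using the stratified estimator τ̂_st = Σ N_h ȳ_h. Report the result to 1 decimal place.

τ̂_st ≈ 22122.2

τ̂_st = Σ N_h ȳ_h = 160·35.13 + 460·33.59 + 280·3.75 = 22122.2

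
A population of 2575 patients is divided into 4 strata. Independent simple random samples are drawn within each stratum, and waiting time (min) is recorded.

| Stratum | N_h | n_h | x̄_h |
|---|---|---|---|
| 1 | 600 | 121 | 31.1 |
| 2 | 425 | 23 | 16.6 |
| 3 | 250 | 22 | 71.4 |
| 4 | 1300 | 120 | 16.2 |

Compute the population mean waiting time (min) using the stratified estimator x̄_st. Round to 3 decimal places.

x̄_st ≈ 25.097

N = Σ N_h = 2575. Stratum weights W_h = N_h/N.
x̄_st = (600·31.1 + 425·16.6 + 250·71.4 + 1300·16.2) / 2575 = 25.09709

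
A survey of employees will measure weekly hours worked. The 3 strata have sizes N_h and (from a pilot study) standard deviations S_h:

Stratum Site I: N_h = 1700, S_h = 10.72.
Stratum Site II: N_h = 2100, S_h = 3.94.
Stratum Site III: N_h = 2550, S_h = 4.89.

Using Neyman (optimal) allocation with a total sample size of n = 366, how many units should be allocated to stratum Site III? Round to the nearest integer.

117

Neyman allocation: n_h = n · N_h S_h / Σ N_i S_i, with n = 366.
  stratum Site I: N_h·S_h = 1700·10.72 = 18224.00
  stratum Site II: N_h·S_h = 2100·3.94 = 8274.00
  stratum Site III: N_h·S_h = 2550·4.89 = 12469.50
Σ N_h S_h = 38967.50
n for stratum Site III = 366·12469.50/38967.50 = 117.119 → 117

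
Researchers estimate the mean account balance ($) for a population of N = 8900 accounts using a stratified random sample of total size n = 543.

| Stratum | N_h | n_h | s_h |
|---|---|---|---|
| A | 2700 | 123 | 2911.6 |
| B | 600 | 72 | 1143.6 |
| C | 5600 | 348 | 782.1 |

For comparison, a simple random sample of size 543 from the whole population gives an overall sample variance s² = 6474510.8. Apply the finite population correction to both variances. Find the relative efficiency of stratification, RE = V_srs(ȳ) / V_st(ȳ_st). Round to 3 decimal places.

V̂(ȳ_st) = Σ W_h² (1 − n_h/N_h) s_h²/n_h, with W_h = N_h/N and N = 8900:
  stratum A: (2700/8900)²·(1 − 123/2700)·2911.6²/123 = 6054.2
  stratum B: (600/8900)²·(1 − 72/600)·1143.6²/72 = 72.6475
  stratum C: (5600/8900)²·(1 − 348/5600)·782.1²/348 = 652.647
V_st = 6779.49
V_srs = (1 − 543/8900)·6474510.8/543 = 11196.1
Relative efficiency = V_srs / V_st = 11196.1/6779.49 = 1.6515

RE ≈ 1.651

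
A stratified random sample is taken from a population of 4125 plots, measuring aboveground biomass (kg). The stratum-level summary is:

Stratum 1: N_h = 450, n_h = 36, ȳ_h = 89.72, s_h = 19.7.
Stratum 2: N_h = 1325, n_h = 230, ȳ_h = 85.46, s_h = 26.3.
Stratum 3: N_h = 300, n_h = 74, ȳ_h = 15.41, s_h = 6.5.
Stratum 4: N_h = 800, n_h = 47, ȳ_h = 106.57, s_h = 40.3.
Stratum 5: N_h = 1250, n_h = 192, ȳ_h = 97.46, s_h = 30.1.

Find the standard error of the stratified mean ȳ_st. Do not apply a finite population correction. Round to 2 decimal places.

V̂(ȳ_st) = Σ W_h² s_h²/n_h, with W_h = N_h/N and N = 4125:
  stratum 1: (450/4125)²·19.7²/36 = 0.128294
  stratum 2: (1325/4125)²·26.3²/230 = 0.31029
  stratum 3: (300/4125)²·6.5²/74 = 0.00301988
  stratum 4: (800/4125)²·40.3²/47 = 1.2997
  stratum 5: (1250/4125)²·30.1²/192 = 0.433315
V̂(ȳ_st) = 2.17462
SE(ȳ_st) = √2.17462 = 1.47466

SE(ȳ_st) ≈ 1.47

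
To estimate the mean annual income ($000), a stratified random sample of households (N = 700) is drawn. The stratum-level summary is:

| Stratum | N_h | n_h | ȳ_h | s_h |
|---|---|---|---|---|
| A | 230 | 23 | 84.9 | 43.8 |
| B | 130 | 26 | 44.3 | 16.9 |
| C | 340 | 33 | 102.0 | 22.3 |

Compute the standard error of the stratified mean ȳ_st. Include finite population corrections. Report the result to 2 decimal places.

SE(ȳ_st) ≈ 3.41

V̂(ȳ_st) = Σ W_h² (1 − n_h/N_h) s_h²/n_h, with W_h = N_h/N and N = 700:
  stratum A: (230/700)²·(1 − 23/230)·43.8²/23 = 8.10443
  stratum B: (130/700)²·(1 − 26/130)·16.9²/26 = 0.303096
  stratum C: (340/700)²·(1 − 33/340)·22.3²/33 = 3.21009
V̂(ȳ_st) = 11.6176
SE(ȳ_st) = √11.6176 = 3.40846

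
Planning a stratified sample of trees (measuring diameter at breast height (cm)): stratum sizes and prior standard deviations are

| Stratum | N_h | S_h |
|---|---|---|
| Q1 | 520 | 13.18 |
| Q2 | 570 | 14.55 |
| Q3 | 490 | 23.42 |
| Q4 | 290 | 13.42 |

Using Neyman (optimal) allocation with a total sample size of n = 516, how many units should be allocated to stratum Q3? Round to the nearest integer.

Neyman allocation: n_h = n · N_h S_h / Σ N_i S_i, with n = 516.
  stratum Q1: N_h·S_h = 520·13.18 = 6853.60
  stratum Q2: N_h·S_h = 570·14.55 = 8293.50
  stratum Q3: N_h·S_h = 490·23.42 = 11475.80
  stratum Q4: N_h·S_h = 290·13.42 = 3891.80
Σ N_h S_h = 30514.70
n for stratum Q3 = 516·11475.80/30514.70 = 194.054 → 194

194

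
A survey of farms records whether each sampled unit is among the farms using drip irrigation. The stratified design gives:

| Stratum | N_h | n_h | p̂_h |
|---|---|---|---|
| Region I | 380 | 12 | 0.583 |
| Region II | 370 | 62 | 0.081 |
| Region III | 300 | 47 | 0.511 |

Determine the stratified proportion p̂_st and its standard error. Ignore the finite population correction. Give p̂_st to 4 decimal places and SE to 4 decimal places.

p̂_st ≈ 0.3855, SE ≈ 0.0591

N = 1050; stratum weights W_h = N_h/N.
p̂_st = Σ W_h p̂_h = (380·0.583 + 370·0.081 + 300·0.511)/1050 = 0.38553
V̂(p̂_st) = Σ W_h² p̂_h(1−p̂_h)/(n_h−1):
  stratum Region I: (380/1050)²·0.583·0.417/11 = 0.00289468
  stratum Region II: (370/1050)²·0.081·0.919/61 = 0.000151529
  stratum Region III: (300/1050)²·0.511·0.489/46 = 0.000443441
V̂(p̂_st) = 0.00348965; SE = √V̂ = 0.0590733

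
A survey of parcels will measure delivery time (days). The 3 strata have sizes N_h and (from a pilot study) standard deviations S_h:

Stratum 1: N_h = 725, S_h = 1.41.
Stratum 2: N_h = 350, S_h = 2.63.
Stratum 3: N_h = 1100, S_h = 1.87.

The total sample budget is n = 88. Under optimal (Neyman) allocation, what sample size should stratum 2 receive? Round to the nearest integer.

20

Neyman allocation: n_h = n · N_h S_h / Σ N_i S_i, with n = 88.
  stratum 1: N_h·S_h = 725·1.41 = 1022.25
  stratum 2: N_h·S_h = 350·2.63 = 920.50
  stratum 3: N_h·S_h = 1100·1.87 = 2057.00
Σ N_h S_h = 3999.75
n for stratum 2 = 88·920.50/3999.75 = 20.252 → 20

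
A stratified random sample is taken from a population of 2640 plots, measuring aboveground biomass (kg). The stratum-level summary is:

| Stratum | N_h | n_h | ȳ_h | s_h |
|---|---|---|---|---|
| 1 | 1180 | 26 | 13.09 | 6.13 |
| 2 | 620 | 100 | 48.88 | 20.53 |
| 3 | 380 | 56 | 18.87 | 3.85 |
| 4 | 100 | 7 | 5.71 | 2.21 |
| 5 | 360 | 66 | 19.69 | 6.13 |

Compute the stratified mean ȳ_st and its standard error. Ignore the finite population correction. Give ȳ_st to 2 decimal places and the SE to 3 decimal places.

ȳ_st ≈ 22.95, SE ≈ 0.734

ȳ_st = Σ W_h ȳ_h = (1180·13.09 + 620·48.88 + 380·18.87 + 100·5.71 + 360·19.69)/2640 = 22.94765
V̂(ȳ_st) = Σ W_h² s_h²/n_h, with W_h = N_h/N and N = 2640:
  stratum 1: (1180/2640)²·6.13²/26 = 0.288738
  stratum 2: (620/2640)²·20.53²/100 = 0.232463
  stratum 3: (380/2640)²·3.85²/56 = 0.00548394
  stratum 4: (100/2640)²·2.21²/7 = 0.0010011
  stratum 5: (360/2640)²·6.13²/66 = 0.010587
V̂(ȳ_st) = 0.538273
SE(ȳ_st) = √0.538273 = 0.733671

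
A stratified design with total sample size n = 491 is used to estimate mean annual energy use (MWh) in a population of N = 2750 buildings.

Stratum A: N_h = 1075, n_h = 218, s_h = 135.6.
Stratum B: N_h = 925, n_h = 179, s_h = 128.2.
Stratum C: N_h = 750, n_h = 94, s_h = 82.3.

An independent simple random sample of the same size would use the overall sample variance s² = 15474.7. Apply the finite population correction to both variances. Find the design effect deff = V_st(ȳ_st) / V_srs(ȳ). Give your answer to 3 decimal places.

V̂(ȳ_st) = Σ W_h² (1 − n_h/N_h) s_h²/n_h, with W_h = N_h/N and N = 2750:
  stratum A: (1075/2750)²·(1 − 218/1075)·135.6²/218 = 10.2751
  stratum B: (925/2750)²·(1 − 179/925)·128.2²/179 = 8.37796
  stratum C: (750/2750)²·(1 − 94/750)·82.3²/94 = 4.68783
V_st = 23.3409
V_srs = (1 − 491/2750)·15474.7/491 = 25.8895
deff = V_st / V_srs = 23.3409/25.8895 = 0.9016

deff ≈ 0.902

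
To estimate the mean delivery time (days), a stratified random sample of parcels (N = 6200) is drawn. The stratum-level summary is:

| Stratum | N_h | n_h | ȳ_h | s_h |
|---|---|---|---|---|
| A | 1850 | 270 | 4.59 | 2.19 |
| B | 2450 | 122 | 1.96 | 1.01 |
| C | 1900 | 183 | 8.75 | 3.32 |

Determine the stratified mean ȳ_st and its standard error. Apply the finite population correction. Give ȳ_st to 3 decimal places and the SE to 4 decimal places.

ȳ_st ≈ 4.826, SE ≈ 0.0878

ȳ_st = Σ W_h ȳ_h = (1850·4.59 + 2450·1.96 + 1900·8.75)/6200 = 4.82556
V̂(ȳ_st) = Σ W_h² (1 − n_h/N_h) s_h²/n_h, with W_h = N_h/N and N = 6200:
  stratum A: (1850/6200)²·(1 − 270/1850)·2.19²/270 = 0.00135073
  stratum B: (2450/6200)²·(1 − 122/2450)·1.01²/122 = 0.00124065
  stratum C: (1900/6200)²·(1 − 183/1900)·3.32²/183 = 0.0051117
V̂(ȳ_st) = 0.00770309
SE(ȳ_st) = √0.00770309 = 0.0877672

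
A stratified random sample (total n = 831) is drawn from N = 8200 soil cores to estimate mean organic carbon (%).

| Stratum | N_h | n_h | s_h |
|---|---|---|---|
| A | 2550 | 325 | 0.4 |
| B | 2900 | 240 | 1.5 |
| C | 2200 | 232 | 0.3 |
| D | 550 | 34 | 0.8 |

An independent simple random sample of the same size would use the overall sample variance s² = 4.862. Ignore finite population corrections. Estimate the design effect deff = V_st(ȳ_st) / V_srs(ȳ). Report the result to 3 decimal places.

V̂(ȳ_st) = Σ W_h² s_h²/n_h, with W_h = N_h/N and N = 8200:
  stratum A: (2550/8200)²·0.4²/325 = 4.7609e-05
  stratum B: (2900/8200)²·1.5²/240 = 0.00117257
  stratum C: (2200/8200)²·0.3²/232 = 2.79236e-05
  stratum D: (550/8200)²·0.8²/34 = 8.46835e-05
V_st = 0.00133279
V_srs = s²/n = 4.862/831 = 0.00585078
deff = V_st / V_srs = 0.00133279/0.00585078 = 0.2278

deff ≈ 0.228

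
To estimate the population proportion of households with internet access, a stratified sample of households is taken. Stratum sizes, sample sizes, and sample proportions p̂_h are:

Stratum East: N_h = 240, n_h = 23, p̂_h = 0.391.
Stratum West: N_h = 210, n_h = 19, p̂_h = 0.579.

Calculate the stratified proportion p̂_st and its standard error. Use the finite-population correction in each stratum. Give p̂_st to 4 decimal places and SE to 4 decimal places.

p̂_st ≈ 0.4787, SE ≈ 0.0739

N = 450; stratum weights W_h = N_h/N.
p̂_st = Σ W_h p̂_h = (240·0.391 + 210·0.579)/450 = 0.47873
V̂(p̂_st) = Σ W_h² (1 − n_h/N_h) p̂_h(1−p̂_h)/(n_h−1):
  stratum East: (240/450)²·(1 − 23/240)·0.391·0.609/22 = 0.00278367
  stratum West: (210/450)²·(1 − 19/210)·0.579·0.421/18 = 0.00268235
V̂(p̂_st) = 0.00546602; SE = √V̂ = 0.0739325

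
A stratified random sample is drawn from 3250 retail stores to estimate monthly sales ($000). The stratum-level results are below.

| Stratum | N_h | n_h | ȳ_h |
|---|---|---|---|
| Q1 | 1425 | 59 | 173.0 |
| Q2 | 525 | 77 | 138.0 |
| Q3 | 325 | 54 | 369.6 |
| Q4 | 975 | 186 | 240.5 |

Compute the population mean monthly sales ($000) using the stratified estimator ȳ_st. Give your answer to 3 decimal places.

ȳ_st ≈ 207.256

N = Σ N_h = 3250. Stratum weights W_h = N_h/N.
ȳ_st = (1425·173.0 + 525·138.0 + 325·369.6 + 975·240.5) / 3250 = 207.25615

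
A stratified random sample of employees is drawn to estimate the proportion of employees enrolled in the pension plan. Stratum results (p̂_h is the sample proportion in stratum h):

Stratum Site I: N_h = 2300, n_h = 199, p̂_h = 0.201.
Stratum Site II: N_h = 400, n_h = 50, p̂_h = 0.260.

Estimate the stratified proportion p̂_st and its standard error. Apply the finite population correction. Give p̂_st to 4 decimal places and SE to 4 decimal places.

p̂_st ≈ 0.2097, SE ≈ 0.0248

N = 2700; stratum weights W_h = N_h/N.
p̂_st = Σ W_h p̂_h = (2300·0.201 + 400·0.260)/2700 = 0.20974
V̂(p̂_st) = Σ W_h² (1 − n_h/N_h) p̂_h(1−p̂_h)/(n_h−1):
  stratum Site I: (2300/2700)²·(1 − 199/2300)·0.201·0.799/198 = 0.000537655
  stratum Site II: (400/2700)²·(1 − 50/400)·0.260·0.740/49 = 7.54066e-05
V̂(p̂_st) = 0.000613062; SE = √V̂ = 0.0247601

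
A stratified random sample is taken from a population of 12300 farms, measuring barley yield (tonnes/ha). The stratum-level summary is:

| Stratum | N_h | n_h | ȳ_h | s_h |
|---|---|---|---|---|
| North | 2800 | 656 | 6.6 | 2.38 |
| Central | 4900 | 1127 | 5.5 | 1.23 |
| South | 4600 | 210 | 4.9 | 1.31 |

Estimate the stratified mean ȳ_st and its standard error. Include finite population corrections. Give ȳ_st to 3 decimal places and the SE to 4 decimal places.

ȳ_st ≈ 5.526, SE ≈ 0.0400

ȳ_st = Σ W_h ȳ_h = (2800·6.6 + 4900·5.5 + 4600·4.9)/12300 = 5.52602
V̂(ȳ_st) = Σ W_h² (1 − n_h/N_h) s_h²/n_h, with W_h = N_h/N and N = 12300:
  stratum North: (2800/12300)²·(1 − 656/2800)·2.38²/656 = 0.000342628
  stratum Central: (4900/12300)²·(1 − 1127/4900)·1.23²/1127 = 0.000164043
  stratum South: (4600/12300)²·(1 − 210/4600)·1.31²/210 = 0.00109078
V̂(ȳ_st) = 0.00159745
SE(ȳ_st) = √0.00159745 = 0.0399681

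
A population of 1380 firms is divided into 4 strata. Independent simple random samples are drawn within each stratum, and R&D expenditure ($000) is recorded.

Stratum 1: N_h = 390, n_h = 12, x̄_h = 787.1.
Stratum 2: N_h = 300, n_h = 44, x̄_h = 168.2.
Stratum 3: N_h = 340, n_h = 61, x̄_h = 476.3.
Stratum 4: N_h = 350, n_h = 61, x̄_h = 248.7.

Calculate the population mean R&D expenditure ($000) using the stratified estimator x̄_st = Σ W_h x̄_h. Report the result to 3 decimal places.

x̄_st ≈ 439.432

N = Σ N_h = 1380. Stratum weights W_h = N_h/N.
x̄_st = (390·787.1 + 300·168.2 + 340·476.3 + 350·248.7) / 1380 = 439.43188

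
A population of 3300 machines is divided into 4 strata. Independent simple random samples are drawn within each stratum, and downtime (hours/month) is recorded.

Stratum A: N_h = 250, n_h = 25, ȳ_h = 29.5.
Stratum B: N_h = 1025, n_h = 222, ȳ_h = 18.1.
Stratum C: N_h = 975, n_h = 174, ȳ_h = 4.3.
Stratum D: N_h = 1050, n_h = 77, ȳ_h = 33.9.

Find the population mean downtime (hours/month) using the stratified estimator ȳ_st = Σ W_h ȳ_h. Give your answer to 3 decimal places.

N = Σ N_h = 3300. Stratum weights W_h = N_h/N.
ȳ_st = (250·29.5 + 1025·18.1 + 975·4.3 + 1050·33.9) / 3300 = 19.91364

ȳ_st ≈ 19.914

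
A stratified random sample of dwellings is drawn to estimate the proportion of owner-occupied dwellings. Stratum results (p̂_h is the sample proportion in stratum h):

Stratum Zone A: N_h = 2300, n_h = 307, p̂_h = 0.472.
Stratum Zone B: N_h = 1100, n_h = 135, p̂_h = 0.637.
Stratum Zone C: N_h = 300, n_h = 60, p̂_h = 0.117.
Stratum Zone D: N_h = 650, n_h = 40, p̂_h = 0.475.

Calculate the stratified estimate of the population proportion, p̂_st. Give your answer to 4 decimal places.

p̂_st ≈ 0.4897

N = 4350; stratum weights W_h = N_h/N.
p̂_st = Σ W_h p̂_h = (2300·0.472 + 1100·0.637 + 300·0.117 + 650·0.475)/4350 = 0.48969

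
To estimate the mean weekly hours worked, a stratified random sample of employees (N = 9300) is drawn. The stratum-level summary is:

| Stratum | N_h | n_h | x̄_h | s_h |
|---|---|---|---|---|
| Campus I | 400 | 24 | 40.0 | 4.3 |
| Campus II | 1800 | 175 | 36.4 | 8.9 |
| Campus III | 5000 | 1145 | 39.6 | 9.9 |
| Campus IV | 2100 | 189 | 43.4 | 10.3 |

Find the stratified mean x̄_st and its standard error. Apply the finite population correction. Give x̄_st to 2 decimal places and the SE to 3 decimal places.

x̄_st ≈ 39.86, SE ≈ 0.249

x̄_st = Σ W_h x̄_h = (400·40.0 + 1800·36.4 + 5000·39.6 + 2100·43.4)/9300 = 39.85591
V̂(x̄_st) = Σ W_h² (1 − n_h/N_h) s_h²/n_h, with W_h = N_h/N and N = 9300:
  stratum Campus I: (400/9300)²·(1 − 24/400)·4.3²/24 = 0.0013397
  stratum Campus II: (1800/9300)²·(1 − 175/1800)·8.9²/175 = 0.0153074
  stratum Campus III: (5000/9300)²·(1 − 1145/5000)·9.9²/1145 = 0.0190763
  stratum Campus IV: (2100/9300)²·(1 − 189/2100)·10.3²/189 = 0.0260451
V̂(x̄_st) = 0.0617685
SE(x̄_st) = √0.0617685 = 0.248533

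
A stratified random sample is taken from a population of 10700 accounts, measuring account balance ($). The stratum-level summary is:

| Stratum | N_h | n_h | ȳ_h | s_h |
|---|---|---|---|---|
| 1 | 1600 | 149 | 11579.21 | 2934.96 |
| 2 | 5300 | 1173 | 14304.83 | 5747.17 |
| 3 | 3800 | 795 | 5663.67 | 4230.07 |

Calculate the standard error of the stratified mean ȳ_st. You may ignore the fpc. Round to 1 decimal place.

V̂(ȳ_st) = Σ W_h² s_h²/n_h, with W_h = N_h/N and N = 10700:
  stratum 1: (1600/10700)²·2934.96²/149 = 1292.68
  stratum 2: (5300/10700)²·5747.17²/1173 = 6908.67
  stratum 3: (3800/10700)²·4230.07²/795 = 2838.75
V̂(ȳ_st) = 11040.1
SE(ȳ_st) = √11040.1 = 105.072

SE(ȳ_st) ≈ 105.1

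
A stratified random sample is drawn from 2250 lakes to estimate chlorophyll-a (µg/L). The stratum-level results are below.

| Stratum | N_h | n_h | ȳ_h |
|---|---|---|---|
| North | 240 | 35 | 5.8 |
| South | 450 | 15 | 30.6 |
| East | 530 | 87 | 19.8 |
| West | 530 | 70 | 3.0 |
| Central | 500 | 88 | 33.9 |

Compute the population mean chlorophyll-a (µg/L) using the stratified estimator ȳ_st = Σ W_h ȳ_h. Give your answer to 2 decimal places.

ȳ_st ≈ 19.64

N = Σ N_h = 2250. Stratum weights W_h = N_h/N.
ȳ_st = (240·5.8 + 450·30.6 + 530·19.8 + 530·3.0 + 500·33.9) / 2250 = 19.6427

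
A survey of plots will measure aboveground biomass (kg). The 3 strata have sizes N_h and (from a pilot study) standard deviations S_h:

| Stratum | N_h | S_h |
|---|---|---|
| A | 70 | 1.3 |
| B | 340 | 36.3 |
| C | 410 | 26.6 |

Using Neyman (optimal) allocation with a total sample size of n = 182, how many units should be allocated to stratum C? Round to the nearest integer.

Neyman allocation: n_h = n · N_h S_h / Σ N_i S_i, with n = 182.
  stratum A: N_h·S_h = 70·1.3 = 91.00
  stratum B: N_h·S_h = 340·36.3 = 12342.00
  stratum C: N_h·S_h = 410·26.6 = 10906.00
Σ N_h S_h = 23339.00
n for stratum C = 182·10906.00/23339.00 = 85.046 → 85

85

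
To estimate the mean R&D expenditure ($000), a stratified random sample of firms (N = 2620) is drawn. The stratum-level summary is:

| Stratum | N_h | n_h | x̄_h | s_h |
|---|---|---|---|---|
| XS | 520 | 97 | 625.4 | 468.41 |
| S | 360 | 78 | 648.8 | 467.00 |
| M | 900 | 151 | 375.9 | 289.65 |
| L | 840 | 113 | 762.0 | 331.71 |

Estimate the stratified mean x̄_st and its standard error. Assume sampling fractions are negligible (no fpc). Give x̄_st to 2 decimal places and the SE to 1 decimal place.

x̄_st ≈ 586.70, SE ≈ 17.5

x̄_st = Σ W_h x̄_h = (520·625.4 + 360·648.8 + 900·375.9 + 840·762.0)/2620 = 586.70458
V̂(x̄_st) = Σ W_h² s_h²/n_h, with W_h = N_h/N and N = 2620:
  stratum XS: (520/2620)²·468.41²/97 = 89.1014
  stratum S: (360/2620)²·467.00²/78 = 52.7888
  stratum M: (900/2620)²·289.65²/151 = 65.5621
  stratum L: (840/2620)²·331.71²/113 = 100.091
V̂(x̄_st) = 307.543
SE(x̄_st) = √307.543 = 17.5369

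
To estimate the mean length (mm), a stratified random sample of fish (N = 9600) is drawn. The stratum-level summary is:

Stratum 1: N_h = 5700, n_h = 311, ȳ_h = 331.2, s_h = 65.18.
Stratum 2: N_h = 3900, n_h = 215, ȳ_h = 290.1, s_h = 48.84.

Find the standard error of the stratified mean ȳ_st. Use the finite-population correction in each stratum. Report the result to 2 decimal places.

V̂(ȳ_st) = Σ W_h² (1 − n_h/N_h) s_h²/n_h, with W_h = N_h/N and N = 9600:
  stratum 1: (5700/9600)²·(1 − 311/5700)·65.18²/311 = 4.55312
  stratum 2: (3900/9600)²·(1 − 215/3900)·48.84²/215 = 1.73011
V̂(ȳ_st) = 6.28322
SE(ȳ_st) = √6.28322 = 2.50664

SE(ȳ_st) ≈ 2.51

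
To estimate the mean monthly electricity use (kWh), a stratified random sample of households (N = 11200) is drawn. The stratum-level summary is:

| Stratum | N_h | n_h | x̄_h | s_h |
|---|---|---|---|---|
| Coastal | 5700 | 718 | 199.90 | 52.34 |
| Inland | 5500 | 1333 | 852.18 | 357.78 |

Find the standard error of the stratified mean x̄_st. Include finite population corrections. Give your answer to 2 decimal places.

V̂(x̄_st) = Σ W_h² (1 − n_h/N_h) s_h²/n_h, with W_h = N_h/N and N = 11200:
  stratum Coastal: (5700/11200)²·(1 − 718/5700)·52.34²/718 = 0.863745
  stratum Inland: (5500/11200)²·(1 − 1333/5500)·357.78²/1333 = 17.5449
V̂(x̄_st) = 18.4087
SE(x̄_st) = √18.4087 = 4.29054

SE(x̄_st) ≈ 4.29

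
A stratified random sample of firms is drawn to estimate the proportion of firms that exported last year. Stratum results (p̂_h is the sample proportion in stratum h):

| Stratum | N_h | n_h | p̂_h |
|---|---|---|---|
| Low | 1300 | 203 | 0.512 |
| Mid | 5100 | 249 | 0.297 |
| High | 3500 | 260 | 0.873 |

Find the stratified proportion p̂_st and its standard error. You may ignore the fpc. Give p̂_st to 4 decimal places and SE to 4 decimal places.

N = 9900; stratum weights W_h = N_h/N.
p̂_st = Σ W_h p̂_h = (1300·0.512 + 5100·0.297 + 3500·0.873)/9900 = 0.52887
V̂(p̂_st) = Σ W_h² p̂_h(1−p̂_h)/(n_h−1):
  stratum Low: (1300/9900)²·0.512·0.488/202 = 2.13282e-05
  stratum Mid: (5100/9900)²·0.297·0.703/248 = 0.000223424
  stratum High: (3500/9900)²·0.873·0.127/259 = 5.35037e-05
V̂(p̂_st) = 0.000298256; SE = √V̂ = 0.0172701

p̂_st ≈ 0.5289, SE ≈ 0.0173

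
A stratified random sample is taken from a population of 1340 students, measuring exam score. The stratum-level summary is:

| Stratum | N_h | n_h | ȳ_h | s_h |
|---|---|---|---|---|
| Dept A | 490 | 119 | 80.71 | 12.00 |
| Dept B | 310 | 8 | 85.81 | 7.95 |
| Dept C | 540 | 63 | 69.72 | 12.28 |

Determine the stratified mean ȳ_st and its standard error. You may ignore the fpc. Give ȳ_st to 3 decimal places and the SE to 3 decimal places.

ȳ_st = Σ W_h ȳ_h = (490·80.71 + 310·85.81 + 540·69.72)/1340 = 77.46104
V̂(ȳ_st) = Σ W_h² s_h²/n_h, with W_h = N_h/N and N = 1340:
  stratum Dept A: (490/1340)²·12.00²/119 = 0.161807
  stratum Dept B: (310/1340)²·7.95²/8 = 0.422822
  stratum Dept C: (540/1340)²·12.28²/63 = 0.388718
V̂(ȳ_st) = 0.973347
SE(ȳ_st) = √0.973347 = 0.986584

ȳ_st ≈ 77.461, SE ≈ 0.987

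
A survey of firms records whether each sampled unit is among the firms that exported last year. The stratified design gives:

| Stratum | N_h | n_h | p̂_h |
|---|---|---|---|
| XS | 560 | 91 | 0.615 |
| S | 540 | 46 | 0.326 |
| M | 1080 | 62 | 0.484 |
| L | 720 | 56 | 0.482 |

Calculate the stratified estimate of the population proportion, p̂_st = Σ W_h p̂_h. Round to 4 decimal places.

p̂_st ≈ 0.4794

N = 2900; stratum weights W_h = N_h/N.
p̂_st = Σ W_h p̂_h = (560·0.615 + 540·0.326 + 1080·0.484 + 720·0.482)/2900 = 0.47938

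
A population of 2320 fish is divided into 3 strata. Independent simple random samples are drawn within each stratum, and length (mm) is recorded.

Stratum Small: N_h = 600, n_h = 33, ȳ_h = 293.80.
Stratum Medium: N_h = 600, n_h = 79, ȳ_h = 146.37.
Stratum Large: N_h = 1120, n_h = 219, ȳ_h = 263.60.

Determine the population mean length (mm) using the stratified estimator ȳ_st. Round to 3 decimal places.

N = Σ N_h = 2320. Stratum weights W_h = N_h/N.
ȳ_st = (600·293.80 + 600·146.37 + 1120·263.60) / 2320 = 241.09224

ȳ_st ≈ 241.092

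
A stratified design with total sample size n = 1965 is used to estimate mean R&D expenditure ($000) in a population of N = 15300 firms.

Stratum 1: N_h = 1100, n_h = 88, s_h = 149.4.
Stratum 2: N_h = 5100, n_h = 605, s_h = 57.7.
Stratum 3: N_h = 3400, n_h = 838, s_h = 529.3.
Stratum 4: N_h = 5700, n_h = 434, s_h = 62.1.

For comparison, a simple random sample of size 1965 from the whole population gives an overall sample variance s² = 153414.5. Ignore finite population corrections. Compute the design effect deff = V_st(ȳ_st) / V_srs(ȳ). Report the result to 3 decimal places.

V̂(ȳ_st) = Σ W_h² s_h²/n_h, with W_h = N_h/N and N = 15300:
  stratum 1: (1100/15300)²·149.4²/88 = 1.31106
  stratum 2: (5100/15300)²·57.7²/605 = 0.61144
  stratum 3: (3400/15300)²·529.3²/838 = 16.5095
  stratum 4: (5700/15300)²·62.1²/434 = 1.23328
V_st = 19.6653
V_srs = s²/n = 153414.5/1965 = 78.0735
deff = V_st / V_srs = 19.6653/78.0735 = 0.2519

deff ≈ 0.252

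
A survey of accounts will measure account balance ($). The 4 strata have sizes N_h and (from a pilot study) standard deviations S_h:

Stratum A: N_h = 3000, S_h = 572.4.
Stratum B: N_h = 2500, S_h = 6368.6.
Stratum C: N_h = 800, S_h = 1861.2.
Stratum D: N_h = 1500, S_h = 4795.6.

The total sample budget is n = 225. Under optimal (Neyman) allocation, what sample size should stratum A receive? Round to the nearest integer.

15

Neyman allocation: n_h = n · N_h S_h / Σ N_i S_i, with n = 225.
  stratum A: N_h·S_h = 3000·572.4 = 1717200.00
  stratum B: N_h·S_h = 2500·6368.6 = 15921500.00
  stratum C: N_h·S_h = 800·1861.2 = 1488960.00
  stratum D: N_h·S_h = 1500·4795.6 = 7193400.00
Σ N_h S_h = 26321060.00
n for stratum A = 225·1717200.00/26321060.00 = 14.679 → 15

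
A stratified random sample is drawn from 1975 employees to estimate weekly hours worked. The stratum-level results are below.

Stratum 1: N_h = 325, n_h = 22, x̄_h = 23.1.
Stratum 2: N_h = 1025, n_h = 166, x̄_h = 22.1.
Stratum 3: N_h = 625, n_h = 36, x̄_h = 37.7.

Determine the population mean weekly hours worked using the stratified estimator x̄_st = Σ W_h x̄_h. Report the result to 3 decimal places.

N = Σ N_h = 1975. Stratum weights W_h = N_h/N.
x̄_st = (325·23.1 + 1025·22.1 + 625·37.7) / 1975 = 27.20127

x̄_st ≈ 27.201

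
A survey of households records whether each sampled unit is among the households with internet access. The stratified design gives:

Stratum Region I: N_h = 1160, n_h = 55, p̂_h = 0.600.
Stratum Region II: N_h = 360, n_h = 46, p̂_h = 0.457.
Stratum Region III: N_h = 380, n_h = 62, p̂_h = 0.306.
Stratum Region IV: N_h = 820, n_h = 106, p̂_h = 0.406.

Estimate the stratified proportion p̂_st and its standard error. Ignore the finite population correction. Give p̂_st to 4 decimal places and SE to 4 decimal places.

p̂_st ≈ 0.4815, SE ≈ 0.0344

N = 2720; stratum weights W_h = N_h/N.
p̂_st = Σ W_h p̂_h = (1160·0.600 + 360·0.457 + 380·0.306 + 820·0.406)/2720 = 0.48151
V̂(p̂_st) = Σ W_h² p̂_h(1−p̂_h)/(n_h−1):
  stratum Region I: (1160/2720)²·0.600·0.400/54 = 0.000808343
  stratum Region II: (360/2720)²·0.457·0.543/45 = 9.65986e-05
  stratum Region III: (380/2720)²·0.306·0.694/61 = 6.79486e-05
  stratum Region IV: (820/2720)²·0.406·0.594/105 = 0.000208744
V̂(p̂_st) = 0.00118163; SE = √V̂ = 0.0343749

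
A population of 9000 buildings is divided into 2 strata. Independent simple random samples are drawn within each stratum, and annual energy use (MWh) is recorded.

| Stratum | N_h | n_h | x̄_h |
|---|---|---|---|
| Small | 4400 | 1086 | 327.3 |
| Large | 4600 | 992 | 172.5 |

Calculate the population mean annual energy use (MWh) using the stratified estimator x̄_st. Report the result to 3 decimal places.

N = Σ N_h = 9000. Stratum weights W_h = N_h/N.
x̄_st = (4400·327.3 + 4600·172.5) / 9000 = 248.18000

x̄_st ≈ 248.180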